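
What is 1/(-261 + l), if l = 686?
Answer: 1/425 ≈ 0.0023529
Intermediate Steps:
1/(-261 + l) = 1/(-261 + 686) = 1/425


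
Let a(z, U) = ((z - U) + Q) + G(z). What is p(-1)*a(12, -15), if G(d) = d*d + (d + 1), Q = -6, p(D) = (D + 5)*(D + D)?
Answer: -1424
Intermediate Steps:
p(D) = 2*D*(5 + D) (p(D) = (5 + D)*(2*D) = 2*D*(5 + D))
G(d) = 1 + d + d² (G(d) = d² + (1 + d) = 1 + d + d²)
a(z, U) = -5 + z² - U + 2*z (a(z, U) = ((z - U) - 6) + (1 + z + z²) = (-6 + z - U) + (1 + z + z²) = -5 + z² - U + 2*z)
p(-1)*a(12, -15) = (2*(-1)*(5 - 1))*(-5 + 12² - 1*(-15) + 2*12) = (2*(-1)*4)*(-5 + 144 + 15 + 24) = -8*178 = -1424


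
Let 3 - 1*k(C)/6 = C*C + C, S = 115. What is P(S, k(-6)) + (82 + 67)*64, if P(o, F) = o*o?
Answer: 22761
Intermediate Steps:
k(C) = 18 - 6*C - 6*C**2 (k(C) = 18 - 6*(C*C + C) = 18 - 6*(C**2 + C) = 18 - 6*(C + C**2) = 18 + (-6*C - 6*C**2) = 18 - 6*C - 6*C**2)
P(o, F) = o**2
P(S, k(-6)) + (82 + 67)*64 = 115**2 + (82 + 67)*64 = 13225 + 149*64 = 13225 + 9536 = 22761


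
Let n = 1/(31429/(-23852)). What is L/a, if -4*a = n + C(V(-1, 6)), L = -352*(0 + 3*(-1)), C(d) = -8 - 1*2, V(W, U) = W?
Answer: 22126016/56357 ≈ 392.60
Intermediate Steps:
C(d) = -10 (C(d) = -8 - 2 = -10)
n = -23852/31429 (n = 1/(31429*(-1/23852)) = 1/(-31429/23852) = -23852/31429 ≈ -0.75892)
L = 1056 (L = -352*(0 - 3) = -352*(-3) = 1056)
a = 169071/62858 (a = -(-23852/31429 - 10)/4 = -¼*(-338142/31429) = 169071/62858 ≈ 2.6897)
L/a = 1056/(169071/62858) = 1056*(62858/169071) = 22126016/56357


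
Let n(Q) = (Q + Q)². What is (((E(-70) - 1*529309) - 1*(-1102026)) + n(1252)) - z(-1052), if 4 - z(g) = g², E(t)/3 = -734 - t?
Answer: 7947441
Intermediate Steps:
E(t) = -2202 - 3*t (E(t) = 3*(-734 - t) = -2202 - 3*t)
n(Q) = 4*Q² (n(Q) = (2*Q)² = 4*Q²)
z(g) = 4 - g²
(((E(-70) - 1*529309) - 1*(-1102026)) + n(1252)) - z(-1052) = ((((-2202 - 3*(-70)) - 1*529309) - 1*(-1102026)) + 4*1252²) - (4 - 1*(-1052)²) = ((((-2202 + 210) - 529309) + 1102026) + 4*1567504) - (4 - 1*1106704) = (((-1992 - 529309) + 1102026) + 6270016) - (4 - 1106704) = ((-531301 + 1102026) + 6270016) - 1*(-1106700) = (570725 + 6270016) + 1106700 = 6840741 + 1106700 = 7947441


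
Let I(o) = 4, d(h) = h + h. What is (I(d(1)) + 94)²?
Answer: 9604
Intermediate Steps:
d(h) = 2*h
(I(d(1)) + 94)² = (4 + 94)² = 98² = 9604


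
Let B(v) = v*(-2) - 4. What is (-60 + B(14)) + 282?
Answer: 190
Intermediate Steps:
B(v) = -4 - 2*v (B(v) = -2*v - 4 = -4 - 2*v)
(-60 + B(14)) + 282 = (-60 + (-4 - 2*14)) + 282 = (-60 + (-4 - 28)) + 282 = (-60 - 32) + 282 = -92 + 282 = 190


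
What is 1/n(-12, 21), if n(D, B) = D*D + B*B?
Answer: 1/585 ≈ 0.0017094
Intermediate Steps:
n(D, B) = B² + D² (n(D, B) = D² + B² = B² + D²)
1/n(-12, 21) = 1/(21² + (-12)²) = 1/(441 + 144) = 1/585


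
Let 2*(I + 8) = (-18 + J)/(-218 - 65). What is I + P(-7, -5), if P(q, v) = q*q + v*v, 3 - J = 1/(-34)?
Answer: 1270613/19244 ≈ 66.026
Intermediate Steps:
J = 103/34 (J = 3 - 1/(-34) = 3 - 1*(-1/34) = 3 + 1/34 = 103/34 ≈ 3.0294)
I = -153443/19244 (I = -8 + ((-18 + 103/34)/(-218 - 65))/2 = -8 + (-509/34/(-283))/2 = -8 + (-509/34*(-1/283))/2 = -8 + (½)*(509/9622) = -8 + 509/19244 = -153443/19244 ≈ -7.9735)
P(q, v) = q² + v²
I + P(-7, -5) = -153443/19244 + ((-7)² + (-5)²) = -153443/19244 + (49 + 25) = -153443/19244 + 74 = 1270613/19244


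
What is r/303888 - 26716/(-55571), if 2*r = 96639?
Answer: 7202556495/11258240032 ≈ 0.63976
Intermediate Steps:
r = 96639/2 (r = (1/2)*96639 = 96639/2 ≈ 48320.)
r/303888 - 26716/(-55571) = (96639/2)/303888 - 26716/(-55571) = (96639/2)*(1/303888) - 26716*(-1/55571) = 32213/202592 + 26716/55571 = 7202556495/11258240032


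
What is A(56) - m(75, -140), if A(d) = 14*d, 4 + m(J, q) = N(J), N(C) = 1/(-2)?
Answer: 1577/2 ≈ 788.50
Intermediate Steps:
N(C) = -½
m(J, q) = -9/2 (m(J, q) = -4 - ½ = -9/2)
A(56) - m(75, -140) = 14*56 - 1*(-9/2) = 784 + 9/2 = 1577/2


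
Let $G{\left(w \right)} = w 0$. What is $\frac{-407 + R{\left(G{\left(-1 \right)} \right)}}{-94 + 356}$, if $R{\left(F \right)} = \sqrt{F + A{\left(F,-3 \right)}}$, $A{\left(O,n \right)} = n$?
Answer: $- \frac{407}{262} + \frac{i \sqrt{3}}{262} \approx -1.5534 + 0.0066109 i$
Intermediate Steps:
$G{\left(w \right)} = 0$
$R{\left(F \right)} = \sqrt{-3 + F}$ ($R{\left(F \right)} = \sqrt{F - 3} = \sqrt{-3 + F}$)
$\frac{-407 + R{\left(G{\left(-1 \right)} \right)}}{-94 + 356} = \frac{-407 + \sqrt{-3 + 0}}{-94 + 356} = \frac{-407 + \sqrt{-3}}{262} = \left(-407 + i \sqrt{3}\right) \frac{1}{262} = - \frac{407}{262} + \frac{i \sqrt{3}}{262}$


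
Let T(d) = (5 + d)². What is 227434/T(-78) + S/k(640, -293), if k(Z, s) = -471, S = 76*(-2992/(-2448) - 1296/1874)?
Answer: 901542491362/21166484247 ≈ 42.593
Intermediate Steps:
S = 340100/8433 (S = 76*(-2992*(-1/2448) - 1296*1/1874) = 76*(11/9 - 648/937) = 76*(4475/8433) = 340100/8433 ≈ 40.330)
227434/T(-78) + S/k(640, -293) = 227434/((5 - 78)²) + (340100/8433)/(-471) = 227434/((-73)²) + (340100/8433)*(-1/471) = 227434/5329 - 340100/3971943 = 901542491362/21166484247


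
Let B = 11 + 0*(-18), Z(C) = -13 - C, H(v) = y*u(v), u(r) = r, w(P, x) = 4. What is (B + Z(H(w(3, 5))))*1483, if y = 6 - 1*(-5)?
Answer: -68218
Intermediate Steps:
y = 11 (y = 6 + 5 = 11)
H(v) = 11*v
B = 11 (B = 11 + 0 = 11)
(B + Z(H(w(3, 5))))*1483 = (11 + (-13 - 11*4))*1483 = (11 + (-13 - 1*44))*1483 = (11 + (-13 - 44))*1483 = (11 - 57)*1483 = -46*1483 = -68218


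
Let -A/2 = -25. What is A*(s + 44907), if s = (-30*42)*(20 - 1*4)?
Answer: 1237350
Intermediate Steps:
A = 50 (A = -2*(-25) = 50)
s = -20160 (s = -1260*(20 - 4) = -1260*16 = -20160)
A*(s + 44907) = 50*(-20160 + 44907) = 50*24747 = 1237350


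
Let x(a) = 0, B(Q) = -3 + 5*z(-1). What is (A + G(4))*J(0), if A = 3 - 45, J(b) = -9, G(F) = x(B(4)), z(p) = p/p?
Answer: 378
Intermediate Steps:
z(p) = 1
B(Q) = 2 (B(Q) = -3 + 5*1 = -3 + 5 = 2)
G(F) = 0
A = -42
(A + G(4))*J(0) = (-42 + 0)*(-9) = -42*(-9) = 378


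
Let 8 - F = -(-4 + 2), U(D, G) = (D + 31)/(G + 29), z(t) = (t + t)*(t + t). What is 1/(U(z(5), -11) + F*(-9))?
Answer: -18/841 ≈ -0.021403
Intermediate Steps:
z(t) = 4*t**2 (z(t) = (2*t)*(2*t) = 4*t**2)
U(D, G) = (31 + D)/(29 + G)
F = 6 (F = 8 - (-1)*(-4 + 2) = 8 - (-1)*(-2) = 8 - 1*2 = 8 - 2 = 6)
1/(U(z(5), -11) + F*(-9)) = 1/((31 + 4*5**2)/(29 - 11) + 6*(-9)) = 1/((31 + 4*25)/18 - 54) = 1/((31 + 100)/18 - 54) = 1/((1/18)*131 - 54) = 1/(131/18 - 54) = 1/(-841/18) = -18/841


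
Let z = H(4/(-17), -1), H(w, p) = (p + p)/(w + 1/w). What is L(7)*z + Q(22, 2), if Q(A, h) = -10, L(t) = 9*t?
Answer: 5518/305 ≈ 18.092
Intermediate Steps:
H(w, p) = 2*p/(w + 1/w) (H(w, p) = (2*p)/(w + 1/w) = 2*p/(w + 1/w))
z = 136/305 (z = 2*(-1)*(4/(-17))/(1 + (4/(-17))²) = 2*(-1)*(4*(-1/17))/(1 + (4*(-1/17))²) = 2*(-1)*(-4/17)/(1 + (-4/17)²) = 2*(-1)*(-4/17)/(1 + 16/289) = 2*(-1)*(-4/17)/(305/289) = 2*(-1)*(-4/17)*(289/305) = 136/305 ≈ 0.44590)
L(7)*z + Q(22, 2) = (9*7)*(136/305) - 10 = 63*(136/305) - 10 = 8568/305 - 10 = 5518/305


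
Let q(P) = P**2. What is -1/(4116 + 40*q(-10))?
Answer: -1/8116 ≈ -0.00012321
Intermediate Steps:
-1/(4116 + 40*q(-10)) = -1/(4116 + 40*(-10)**2) = -1/(4116 + 40*100) = -1/(4116 + 4000) = -1/8116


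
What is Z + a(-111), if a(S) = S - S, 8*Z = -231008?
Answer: -28876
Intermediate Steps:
Z = -28876 (Z = (⅛)*(-231008) = -28876)
a(S) = 0
Z + a(-111) = -28876 + 0 = -28876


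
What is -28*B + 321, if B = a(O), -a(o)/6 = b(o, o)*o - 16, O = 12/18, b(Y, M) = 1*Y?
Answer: -6877/3 ≈ -2292.3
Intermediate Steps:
b(Y, M) = Y
O = ⅔ (O = 12*(1/18) = ⅔ ≈ 0.66667)
a(o) = 96 - 6*o² (a(o) = -6*(o*o - 16) = -6*(o² - 16) = -6*(-16 + o²) = 96 - 6*o²)
B = 280/3 (B = 96 - 6*(⅔)² = 96 - 6*4/9 = 96 - 8/3 = 280/3 ≈ 93.333)
-28*B + 321 = -28*280/3 + 321 = -7840/3 + 321 = -6877/3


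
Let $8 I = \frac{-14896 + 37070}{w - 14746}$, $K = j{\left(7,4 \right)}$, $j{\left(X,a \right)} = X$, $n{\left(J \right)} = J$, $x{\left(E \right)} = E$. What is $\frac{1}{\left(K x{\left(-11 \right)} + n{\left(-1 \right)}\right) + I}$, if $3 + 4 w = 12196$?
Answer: $- \frac{46791}{3660785} \approx -0.012782$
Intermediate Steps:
$w = \frac{12193}{4}$ ($w = - \frac{3}{4} + \frac{1}{4} \cdot 12196 = - \frac{3}{4} + 3049 = \frac{12193}{4} \approx 3048.3$)
$K = 7$
$I = - \frac{11087}{46791}$ ($I = \frac{\left(-14896 + 37070\right) \frac{1}{\frac{12193}{4} - 14746}}{8} = \frac{22174 \frac{1}{- \frac{46791}{4}}}{8} = \frac{22174 \left(- \frac{4}{46791}\right)}{8} = \frac{1}{8} \left(- \frac{88696}{46791}\right) = - \frac{11087}{46791} \approx -0.23695$)
$\frac{1}{\left(K x{\left(-11 \right)} + n{\left(-1 \right)}\right) + I} = \frac{1}{\left(7 \left(-11\right) - 1\right) - \frac{11087}{46791}} = \frac{1}{\left(-77 - 1\right) - \frac{11087}{46791}} = \frac{1}{-78 - \frac{11087}{46791}} = \frac{1}{- \frac{3660785}{46791}} = - \frac{46791}{3660785}$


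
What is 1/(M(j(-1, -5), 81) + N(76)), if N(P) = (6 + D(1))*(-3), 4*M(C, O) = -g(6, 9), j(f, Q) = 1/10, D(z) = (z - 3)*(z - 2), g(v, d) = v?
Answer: -2/51 ≈ -0.039216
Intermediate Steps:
D(z) = (-3 + z)*(-2 + z)
j(f, Q) = ⅒
M(C, O) = -3/2 (M(C, O) = (-1*6)/4 = (¼)*(-6) = -3/2)
N(P) = -24 (N(P) = (6 + (6 + 1² - 5*1))*(-3) = (6 + (6 + 1 - 5))*(-3) = (6 + 2)*(-3) = 8*(-3) = -24)
1/(M(j(-1, -5), 81) + N(76)) = 1/(-3/2 - 24) = 1/(-51/2) = -2/51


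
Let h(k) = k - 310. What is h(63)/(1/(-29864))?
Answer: 7376408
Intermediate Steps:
h(k) = -310 + k
h(63)/(1/(-29864)) = (-310 + 63)/(1/(-29864)) = -247/(-1/29864) = -247*(-29864) = 7376408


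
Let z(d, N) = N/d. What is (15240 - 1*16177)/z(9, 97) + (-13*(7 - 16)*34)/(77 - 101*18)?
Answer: -15067719/168877 ≈ -89.223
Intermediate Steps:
(15240 - 1*16177)/z(9, 97) + (-13*(7 - 16)*34)/(77 - 101*18) = (15240 - 1*16177)/((97/9)) + (-13*(7 - 16)*34)/(77 - 101*18) = (15240 - 16177)/((97*(⅑))) + (-13*(-9)*34)/(77 - 1818) = -937/97/9 + (117*34)/(-1741) = -937*9/97 + 3978*(-1/1741) = -8433/97 - 3978/1741 = -15067719/168877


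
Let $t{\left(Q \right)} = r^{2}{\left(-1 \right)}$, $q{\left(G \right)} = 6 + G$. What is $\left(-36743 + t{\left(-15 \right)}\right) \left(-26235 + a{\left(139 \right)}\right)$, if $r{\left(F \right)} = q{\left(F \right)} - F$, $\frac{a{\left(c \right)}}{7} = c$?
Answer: $927292234$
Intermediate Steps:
$a{\left(c \right)} = 7 c$
$r{\left(F \right)} = 6$ ($r{\left(F \right)} = \left(6 + F\right) - F = 6$)
$t{\left(Q \right)} = 36$ ($t{\left(Q \right)} = 6^{2} = 36$)
$\left(-36743 + t{\left(-15 \right)}\right) \left(-26235 + a{\left(139 \right)}\right) = \left(-36743 + 36\right) \left(-26235 + 7 \cdot 139\right) = - 36707 \left(-26235 + 973\right) = \left(-36707\right) \left(-25262\right) = 927292234$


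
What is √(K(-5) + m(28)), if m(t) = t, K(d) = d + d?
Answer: 3*√2 ≈ 4.2426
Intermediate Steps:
K(d) = 2*d
√(K(-5) + m(28)) = √(2*(-5) + 28) = √(-10 + 28) = √18 = 3*√2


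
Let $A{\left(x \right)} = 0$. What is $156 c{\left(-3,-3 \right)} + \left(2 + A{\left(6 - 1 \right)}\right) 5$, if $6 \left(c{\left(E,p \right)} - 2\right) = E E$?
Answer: $556$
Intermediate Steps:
$c{\left(E,p \right)} = 2 + \frac{E^{2}}{6}$ ($c{\left(E,p \right)} = 2 + \frac{E E}{6} = 2 + \frac{E^{2}}{6}$)
$156 c{\left(-3,-3 \right)} + \left(2 + A{\left(6 - 1 \right)}\right) 5 = 156 \left(2 + \frac{\left(-3\right)^{2}}{6}\right) + \left(2 + 0\right) 5 = 156 \left(2 + \frac{1}{6} \cdot 9\right) + 2 \cdot 5 = 156 \left(2 + \frac{3}{2}\right) + 10 = 156 \cdot \frac{7}{2} + 10 = 546 + 10 = 556$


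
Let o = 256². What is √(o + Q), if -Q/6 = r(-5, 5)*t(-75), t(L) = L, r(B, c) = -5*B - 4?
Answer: √74986 ≈ 273.84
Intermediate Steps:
r(B, c) = -4 - 5*B
o = 65536
Q = 9450 (Q = -6*(-4 - 5*(-5))*(-75) = -6*(-4 + 25)*(-75) = -126*(-75) = -6*(-1575) = 9450)
√(o + Q) = √(65536 + 9450) = √74986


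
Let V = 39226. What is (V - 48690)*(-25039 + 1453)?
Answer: 223217904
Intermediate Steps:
(V - 48690)*(-25039 + 1453) = (39226 - 48690)*(-25039 + 1453) = -9464*(-23586) = 223217904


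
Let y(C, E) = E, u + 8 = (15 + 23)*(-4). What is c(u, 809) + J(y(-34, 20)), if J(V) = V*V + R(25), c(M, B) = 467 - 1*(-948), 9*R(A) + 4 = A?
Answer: 5452/3 ≈ 1817.3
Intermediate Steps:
u = -160 (u = -8 + (15 + 23)*(-4) = -8 + 38*(-4) = -8 - 152 = -160)
R(A) = -4/9 + A/9
c(M, B) = 1415 (c(M, B) = 467 + 948 = 1415)
J(V) = 7/3 + V**2 (J(V) = V*V + (-4/9 + (1/9)*25) = V**2 + (-4/9 + 25/9) = V**2 + 7/3 = 7/3 + V**2)
c(u, 809) + J(y(-34, 20)) = 1415 + (7/3 + 20**2) = 1415 + (7/3 + 400) = 1415 + 1207/3 = 5452/3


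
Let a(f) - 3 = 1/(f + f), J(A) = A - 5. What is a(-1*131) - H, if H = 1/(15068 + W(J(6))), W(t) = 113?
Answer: 11916823/3977422 ≈ 2.9961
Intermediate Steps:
J(A) = -5 + A
H = 1/15181 (H = 1/(15068 + 113) = 1/15181 ≈ 6.5872e-5)
a(f) = 3 + 1/(2*f) (a(f) = 3 + 1/(f + f) = 3 + 1/(2*f))
a(-1*131) - H = (3 + 1/(2*((-1*131)))) - 1*1/15181 = (3 + (1/2)/(-131)) - 1/15181 = (3 + (1/2)*(-1/131)) - 1/15181 = (3 - 1/262) - 1/15181 = 785/262 - 1/15181 = 11916823/3977422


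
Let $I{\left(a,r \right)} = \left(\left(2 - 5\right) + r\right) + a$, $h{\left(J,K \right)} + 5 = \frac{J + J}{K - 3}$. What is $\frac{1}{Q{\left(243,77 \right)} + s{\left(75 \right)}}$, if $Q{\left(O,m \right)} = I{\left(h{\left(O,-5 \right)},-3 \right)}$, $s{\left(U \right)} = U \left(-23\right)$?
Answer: $- \frac{4}{7187} \approx -0.00055656$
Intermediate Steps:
$h{\left(J,K \right)} = -5 + \frac{2 J}{-3 + K}$ ($h{\left(J,K \right)} = -5 + \frac{J + J}{K - 3} = -5 + \frac{2 J}{-3 + K}$)
$s{\left(U \right)} = - 23 U$
$I{\left(a,r \right)} = -3 + a + r$ ($I{\left(a,r \right)} = \left(\left(2 - 5\right) + r\right) + a = \left(-3 + r\right) + a = -3 + a + r$)
$Q{\left(O,m \right)} = -11 - \frac{O}{4}$ ($Q{\left(O,m \right)} = -3 + \frac{15 - -25 + 2 O}{-3 - 5} - 3 = -3 + \frac{15 + 25 + 2 O}{-8} - 3 = -3 - \frac{40 + 2 O}{8} - 3 = -3 - \left(5 + \frac{O}{4}\right) - 3 = -11 - \frac{O}{4}$)
$\frac{1}{Q{\left(243,77 \right)} + s{\left(75 \right)}} = \frac{1}{\left(-11 - \frac{243}{4}\right) - 1725} = \frac{1}{- \frac{287}{4} - 1725} = \frac{1}{- \frac{7187}{4}} = - \frac{4}{7187}$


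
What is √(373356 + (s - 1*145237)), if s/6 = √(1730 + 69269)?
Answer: √(228119 + 6*√70999) ≈ 479.29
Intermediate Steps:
s = 6*√70999 (s = 6*√(1730 + 69269) = 6*√70999 ≈ 1598.7)
√(373356 + (s - 1*145237)) = √(373356 + (6*√70999 - 1*145237)) = √(373356 + (6*√70999 - 145237)) = √(373356 + (-145237 + 6*√70999)) = √(228119 + 6*√70999)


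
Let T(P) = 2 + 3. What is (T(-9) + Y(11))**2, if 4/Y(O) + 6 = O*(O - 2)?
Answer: 219961/8649 ≈ 25.432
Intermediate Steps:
T(P) = 5
Y(O) = 4/(-6 + O*(-2 + O)) (Y(O) = 4/(-6 + O*(O - 2)) = 4/(-6 + O*(-2 + O)))
(T(-9) + Y(11))**2 = (5 + 4/(-6 + 11**2 - 2*11))**2 = (5 + 4/(-6 + 121 - 22))**2 = (5 + 4/93)**2 = (469/93)**2 = 219961/8649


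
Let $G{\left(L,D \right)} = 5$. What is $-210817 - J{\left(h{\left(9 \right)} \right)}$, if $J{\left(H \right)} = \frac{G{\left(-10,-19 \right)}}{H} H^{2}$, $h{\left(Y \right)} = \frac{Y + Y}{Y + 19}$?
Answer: $- \frac{2951483}{14} \approx -2.1082 \cdot 10^{5}$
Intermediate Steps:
$h{\left(Y \right)} = \frac{2 Y}{19 + Y}$
$J{\left(H \right)} = 5 H$ ($J{\left(H \right)} = \frac{5}{H} H^{2} = 5 H$)
$-210817 - J{\left(h{\left(9 \right)} \right)} = -210817 - 5 \cdot 2 \cdot 9 \frac{1}{19 + 9} = -210817 - 5 \cdot 2 \cdot 9 \cdot \frac{1}{28} = -210817 - 5 \cdot \frac{9}{14} = -210817 - \frac{45}{14} = - \frac{2951483}{14}$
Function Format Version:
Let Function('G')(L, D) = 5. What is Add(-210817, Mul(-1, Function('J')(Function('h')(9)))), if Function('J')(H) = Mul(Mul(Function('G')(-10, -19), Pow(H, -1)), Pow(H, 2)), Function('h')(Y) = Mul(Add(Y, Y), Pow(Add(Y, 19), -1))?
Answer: Rational(-2951483, 14) ≈ -2.1082e+5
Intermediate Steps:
Function('h')(Y) = Mul(2, Y, Pow(Add(19, Y), -1)) (Function('h')(Y) = Mul(Mul(2, Y), Pow(Add(19, Y), -1)) = Mul(2, Y, Pow(Add(19, Y), -1)))
Function('J')(H) = Mul(5, H) (Function('J')(H) = Mul(Mul(5, Pow(H, -1)), Pow(H, 2)) = Mul(5, H))
Add(-210817, Mul(-1, Function('J')(Function('h')(9)))) = Add(-210817, Mul(-1, Mul(5, Mul(2, 9, Pow(Add(19, 9), -1))))) = Add(-210817, Mul(-1, Mul(5, Mul(2, 9, Pow(28, -1))))) = Add(-210817, Mul(-1, Mul(5, Mul(2, 9, Rational(1, 28))))) = Add(-210817, Mul(-1, Mul(5, Rational(9, 14)))) = Add(-210817, Mul(-1, Rational(45, 14))) = Add(-210817, Rational(-45, 14)) = Rational(-2951483, 14)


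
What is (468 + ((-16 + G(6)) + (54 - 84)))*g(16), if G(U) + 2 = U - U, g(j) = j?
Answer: 6720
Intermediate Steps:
G(U) = -2 (G(U) = -2 + (U - U) = -2 + 0 = -2)
(468 + ((-16 + G(6)) + (54 - 84)))*g(16) = (468 + ((-16 - 2) + (54 - 84)))*16 = (468 + (-18 - 30))*16 = (468 - 48)*16 = 420*16 = 6720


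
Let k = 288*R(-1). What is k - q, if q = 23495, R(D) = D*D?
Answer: -23207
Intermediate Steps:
R(D) = D**2
k = 288 (k = 288*(-1)**2 = 288*1 = 288)
k - q = 288 - 1*23495 = 288 - 23495 = -23207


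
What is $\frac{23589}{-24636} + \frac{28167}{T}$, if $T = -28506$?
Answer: $- \frac{75908347}{39015212} \approx -1.9456$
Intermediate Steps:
$\frac{23589}{-24636} + \frac{28167}{T} = \frac{23589}{-24636} + \frac{28167}{-28506} = 23589 \left(- \frac{1}{24636}\right) + 28167 \left(- \frac{1}{28506}\right) = - \frac{7863}{8212} - \frac{9389}{9502} = - \frac{75908347}{39015212}$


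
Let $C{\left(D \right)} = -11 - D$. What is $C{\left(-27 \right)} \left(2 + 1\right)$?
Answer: $48$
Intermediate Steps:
$C{\left(-27 \right)} \left(2 + 1\right) = \left(-11 - -27\right) \left(2 + 1\right) = \left(-11 + 27\right) 3 = 16 \cdot 3 = 48$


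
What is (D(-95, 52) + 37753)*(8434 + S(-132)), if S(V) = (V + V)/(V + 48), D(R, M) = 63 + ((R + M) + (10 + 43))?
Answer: 2234003560/7 ≈ 3.1914e+8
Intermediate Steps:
D(R, M) = 116 + M + R (D(R, M) = 63 + ((M + R) + 53) = 63 + (53 + M + R) = 116 + M + R)
S(V) = 2*V/(48 + V) (S(V) = (2*V)/(48 + V) = 2*V/(48 + V))
(D(-95, 52) + 37753)*(8434 + S(-132)) = ((116 + 52 - 95) + 37753)*(8434 + 2*(-132)/(48 - 132)) = (73 + 37753)*(8434 + 2*(-132)/(-84)) = 37826*(8434 + 2*(-132)*(-1/84)) = 37826*(8434 + 22/7) = 37826*(59060/7) = 2234003560/7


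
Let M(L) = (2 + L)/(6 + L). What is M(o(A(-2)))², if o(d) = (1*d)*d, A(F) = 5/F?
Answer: 1089/2401 ≈ 0.45356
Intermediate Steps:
o(d) = d² (o(d) = d*d = d²)
M(L) = (2 + L)/(6 + L)
M(o(A(-2)))² = ((2 + (5/(-2))²)/(6 + (5/(-2))²))² = ((2 + (5*(-½))²)/(6 + (5*(-½))²))² = ((2 + (-5/2)²)/(6 + (-5/2)²))² = ((2 + 25/4)/(6 + 25/4))² = ((33/4)/(49/4))² = ((4/49)*(33/4))² = (33/49)² = 1089/2401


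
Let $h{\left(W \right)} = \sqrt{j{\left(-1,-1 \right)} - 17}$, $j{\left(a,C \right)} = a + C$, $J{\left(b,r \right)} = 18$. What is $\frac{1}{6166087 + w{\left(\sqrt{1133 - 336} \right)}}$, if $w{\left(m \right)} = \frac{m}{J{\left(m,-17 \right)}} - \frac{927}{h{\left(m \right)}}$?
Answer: $\frac{342}{2108801754 + 19 \sqrt{797} + 16686 i \sqrt{19}} \approx 1.6218 \cdot 10^{-7} - 5.5935 \cdot 10^{-12} i$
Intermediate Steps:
$j{\left(a,C \right)} = C + a$
$h{\left(W \right)} = i \sqrt{19}$ ($h{\left(W \right)} = \sqrt{\left(-1 - 1\right) - 17} = \sqrt{-2 - 17} = \sqrt{-19} = i \sqrt{19}$)
$w{\left(m \right)} = \frac{m}{18} + \frac{927 i \sqrt{19}}{19}$ ($w{\left(m \right)} = \frac{m}{18} - \frac{927}{i \sqrt{19}} = m \frac{1}{18} - 927 \left(- \frac{i \sqrt{19}}{19}\right) = \frac{m}{18} + \frac{927 i \sqrt{19}}{19}$)
$\frac{1}{6166087 + w{\left(\sqrt{1133 - 336} \right)}} = \frac{1}{6166087 + \left(\frac{\sqrt{1133 - 336}}{18} + \frac{927 i \sqrt{19}}{19}\right)} = \frac{1}{6166087 + \left(\frac{\sqrt{797}}{18} + \frac{927 i \sqrt{19}}{19}\right)} = \frac{1}{6166087 + \frac{\sqrt{797}}{18} + \frac{927 i \sqrt{19}}{19}}$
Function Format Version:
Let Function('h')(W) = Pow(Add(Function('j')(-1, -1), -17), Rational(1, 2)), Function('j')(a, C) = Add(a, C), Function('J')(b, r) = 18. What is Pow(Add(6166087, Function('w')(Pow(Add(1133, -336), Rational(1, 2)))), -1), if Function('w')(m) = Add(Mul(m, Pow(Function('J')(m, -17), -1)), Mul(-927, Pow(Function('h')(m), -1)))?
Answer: Mul(342, Pow(Add(2108801754, Mul(19, Pow(797, Rational(1, 2))), Mul(16686, I, Pow(19, Rational(1, 2)))), -1)) ≈ Add(1.6218e-7, Mul(-5.5935e-12, I))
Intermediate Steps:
Function('j')(a, C) = Add(C, a)
Function('h')(W) = Mul(I, Pow(19, Rational(1, 2))) (Function('h')(W) = Pow(Add(Add(-1, -1), -17), Rational(1, 2)) = Pow(Add(-2, -17), Rational(1, 2)) = Pow(-19, Rational(1, 2)) = Mul(I, Pow(19, Rational(1, 2))))
Function('w')(m) = Add(Mul(Rational(1, 18), m), Mul(Rational(927, 19), I, Pow(19, Rational(1, 2)))) (Function('w')(m) = Add(Mul(m, Pow(18, -1)), Mul(-927, Pow(Mul(I, Pow(19, Rational(1, 2))), -1))) = Add(Mul(m, Rational(1, 18)), Mul(-927, Mul(Rational(-1, 19), I, Pow(19, Rational(1, 2))))) = Add(Mul(Rational(1, 18), m), Mul(Rational(927, 19), I, Pow(19, Rational(1, 2)))))
Pow(Add(6166087, Function('w')(Pow(Add(1133, -336), Rational(1, 2)))), -1) = Pow(Add(6166087, Add(Mul(Rational(1, 18), Pow(Add(1133, -336), Rational(1, 2))), Mul(Rational(927, 19), I, Pow(19, Rational(1, 2))))), -1) = Pow(Add(6166087, Add(Mul(Rational(1, 18), Pow(797, Rational(1, 2))), Mul(Rational(927, 19), I, Pow(19, Rational(1, 2))))), -1) = Pow(Add(6166087, Mul(Rational(1, 18), Pow(797, Rational(1, 2))), Mul(Rational(927, 19), I, Pow(19, Rational(1, 2)))), -1)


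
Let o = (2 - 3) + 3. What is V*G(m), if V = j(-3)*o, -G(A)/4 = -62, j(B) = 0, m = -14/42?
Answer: 0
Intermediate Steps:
m = -1/3 (m = -14*1/42 = -1/3 ≈ -0.33333)
o = 2 (o = -1 + 3 = 2)
G(A) = 248 (G(A) = -4*(-62) = 248)
V = 0 (V = 0*2 = 0)
V*G(m) = 0*248 = 0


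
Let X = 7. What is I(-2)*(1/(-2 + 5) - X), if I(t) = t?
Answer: 40/3 ≈ 13.333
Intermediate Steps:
I(-2)*(1/(-2 + 5) - X) = -2*(1/(-2 + 5) - 1*7) = -2*(1/3 - 7) = -2*(⅓ - 7) = -2*(-20/3) = 40/3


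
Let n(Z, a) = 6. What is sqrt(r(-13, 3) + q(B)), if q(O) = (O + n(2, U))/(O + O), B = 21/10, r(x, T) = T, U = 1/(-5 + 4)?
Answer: sqrt(966)/14 ≈ 2.2200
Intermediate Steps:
U = -1 (U = 1/(-1) = -1)
B = 21/10 (B = 21*(1/10) = 21/10 ≈ 2.1000)
q(O) = (6 + O)/(2*O) (q(O) = (O + 6)/(O + O) = (6 + O)/((2*O)) = (6 + O)*(1/(2*O)) = (6 + O)/(2*O))
sqrt(r(-13, 3) + q(B)) = sqrt(3 + (6 + 21/10)/(2*(21/10))) = sqrt(3 + (1/2)*(10/21)*(81/10)) = sqrt(3 + 27/14) = sqrt(69/14) = sqrt(966)/14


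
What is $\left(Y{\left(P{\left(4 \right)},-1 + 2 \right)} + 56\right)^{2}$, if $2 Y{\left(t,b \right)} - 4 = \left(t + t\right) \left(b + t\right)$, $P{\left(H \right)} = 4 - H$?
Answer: $3364$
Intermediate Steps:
$Y{\left(t,b \right)} = 2 + t \left(b + t\right)$ ($Y{\left(t,b \right)} = 2 + \frac{\left(t + t\right) \left(b + t\right)}{2} = 2 + \frac{2 t \left(b + t\right)}{2} = 2 + t \left(b + t\right)$)
$\left(Y{\left(P{\left(4 \right)},-1 + 2 \right)} + 56\right)^{2} = \left(\left(2 + \left(4 - 4\right)^{2} + \left(-1 + 2\right) \left(4 - 4\right)\right) + 56\right)^{2} = \left(\left(2 + \left(4 - 4\right)^{2} + 1 \left(4 - 4\right)\right) + 56\right)^{2} = \left(\left(2 + 0^{2} + 1 \cdot 0\right) + 56\right)^{2} = \left(\left(2 + 0 + 0\right) + 56\right)^{2} = \left(2 + 56\right)^{2} = 58^{2} = 3364$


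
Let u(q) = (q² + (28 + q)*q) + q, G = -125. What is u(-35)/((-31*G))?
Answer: 287/775 ≈ 0.37032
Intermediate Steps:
u(q) = q + q² + q*(28 + q) (u(q) = (q² + q*(28 + q)) + q = q + q² + q*(28 + q))
u(-35)/((-31*G)) = (-35*(29 + 2*(-35)))/((-31*(-125))) = -35*(29 - 70)/3875 = -35*(-41)*(1/3875) = 1435*(1/3875) = 287/775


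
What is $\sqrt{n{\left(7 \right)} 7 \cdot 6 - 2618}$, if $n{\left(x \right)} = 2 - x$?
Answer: $2 i \sqrt{707} \approx 53.179 i$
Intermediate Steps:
$\sqrt{n{\left(7 \right)} 7 \cdot 6 - 2618} = \sqrt{\left(2 - 7\right) 7 \cdot 6 - 2618} = \sqrt{\left(-5\right) 7 \cdot 6 - 2618} = \sqrt{\left(-35\right) 6 - 2618} = \sqrt{-210 - 2618} = \sqrt{-2828} = 2 i \sqrt{707}$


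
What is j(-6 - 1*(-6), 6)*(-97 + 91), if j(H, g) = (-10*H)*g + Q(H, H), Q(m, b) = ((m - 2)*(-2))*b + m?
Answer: 0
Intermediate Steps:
Q(m, b) = m + b*(4 - 2*m) (Q(m, b) = ((-2 + m)*(-2))*b + m = (4 - 2*m)*b + m = b*(4 - 2*m) + m = m + b*(4 - 2*m))
j(H, g) = -2*H**2 + 5*H - 10*H*g (j(H, g) = (-10*H)*g + (H + 4*H - 2*H*H) = -10*H*g + (H + 4*H - 2*H**2) = -10*H*g + (-2*H**2 + 5*H) = -2*H**2 + 5*H - 10*H*g)
j(-6 - 1*(-6), 6)*(-97 + 91) = ((-6 - 1*(-6))*(5 - 10*6 - 2*(-6 - 1*(-6))))*(-97 + 91) = ((-6 + 6)*(5 - 60 - 2*(-6 + 6)))*(-6) = (0*(5 - 60 - 2*0))*(-6) = (0*(5 - 60 + 0))*(-6) = (0*(-55))*(-6) = 0*(-6) = 0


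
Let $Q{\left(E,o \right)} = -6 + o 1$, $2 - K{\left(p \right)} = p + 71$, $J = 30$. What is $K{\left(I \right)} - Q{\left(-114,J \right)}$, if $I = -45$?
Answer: $-48$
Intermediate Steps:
$K{\left(p \right)} = -69 - p$ ($K{\left(p \right)} = 2 - \left(p + 71\right) = 2 - \left(71 + p\right) = -69 - p$)
$Q{\left(E,o \right)} = -6 + o$
$K{\left(I \right)} - Q{\left(-114,J \right)} = \left(-69 - -45\right) - \left(-6 + 30\right) = \left(-69 + 45\right) - 24 = -24 - 24 = -48$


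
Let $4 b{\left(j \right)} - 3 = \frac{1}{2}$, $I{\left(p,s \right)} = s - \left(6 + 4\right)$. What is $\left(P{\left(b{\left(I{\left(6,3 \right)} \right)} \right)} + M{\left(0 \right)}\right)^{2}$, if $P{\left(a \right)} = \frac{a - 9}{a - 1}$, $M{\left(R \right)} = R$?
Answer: $4225$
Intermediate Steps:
$I{\left(p,s \right)} = -10 + s$ ($I{\left(p,s \right)} = s - 10 = -10 + s$)
$b{\left(j \right)} = \frac{7}{8}$ ($b{\left(j \right)} = \frac{3}{4} + \frac{1}{4 \cdot 2} = \frac{3}{4} + \frac{1}{4} \cdot \frac{1}{2} = \frac{3}{4} + \frac{1}{8} = \frac{7}{8}$)
$P{\left(a \right)} = \frac{-9 + a}{-1 + a}$
$\left(P{\left(b{\left(I{\left(6,3 \right)} \right)} \right)} + M{\left(0 \right)}\right)^{2} = \left(\frac{-9 + \frac{7}{8}}{-1 + \frac{7}{8}} + 0\right)^{2} = \left(\frac{1}{- \frac{1}{8}} \left(- \frac{65}{8}\right) + 0\right)^{2} = \left(\left(-8\right) \left(- \frac{65}{8}\right) + 0\right)^{2} = \left(65 + 0\right)^{2} = 65^{2} = 4225$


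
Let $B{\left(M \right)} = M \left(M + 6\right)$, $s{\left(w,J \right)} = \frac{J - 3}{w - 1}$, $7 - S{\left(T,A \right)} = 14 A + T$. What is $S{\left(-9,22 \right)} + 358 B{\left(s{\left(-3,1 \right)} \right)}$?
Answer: $\frac{1743}{2} \approx 871.5$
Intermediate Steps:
$S{\left(T,A \right)} = 7 - T - 14 A$ ($S{\left(T,A \right)} = 7 - \left(14 A + T\right) = 7 - \left(T + 14 A\right) = 7 - T - 14 A$)
$s{\left(w,J \right)} = \frac{-3 + J}{-1 + w}$
$B{\left(M \right)} = M \left(6 + M\right)$
$S{\left(-9,22 \right)} + 358 B{\left(s{\left(-3,1 \right)} \right)} = \left(7 - -9 - 308\right) + 358 \frac{-3 + 1}{-1 - 3} \left(6 + \frac{-3 + 1}{-1 - 3}\right) = \left(7 + 9 - 308\right) + 358 \frac{1}{-4} \left(-2\right) \left(6 + \frac{1}{-4} \left(-2\right)\right) = -292 + 358 \left(- \frac{1}{4}\right) \left(-2\right) \left(6 - - \frac{1}{2}\right) = -292 + 358 \frac{6 + \frac{1}{2}}{2} = -292 + 358 \cdot \frac{1}{2} \cdot \frac{13}{2} = -292 + 358 \cdot \frac{13}{4} = -292 + \frac{2327}{2} = \frac{1743}{2}$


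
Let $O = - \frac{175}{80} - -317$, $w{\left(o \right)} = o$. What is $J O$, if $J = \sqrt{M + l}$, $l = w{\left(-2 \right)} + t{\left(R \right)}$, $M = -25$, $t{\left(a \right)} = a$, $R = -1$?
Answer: $\frac{5037 i \sqrt{7}}{8} \approx 1665.8 i$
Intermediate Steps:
$l = -3$ ($l = -2 - 1 = -3$)
$J = 2 i \sqrt{7}$ ($J = \sqrt{-25 - 3} = \sqrt{-28} = 2 i \sqrt{7} \approx 5.2915 i$)
$O = \frac{5037}{16}$ ($O = \left(-175\right) \frac{1}{80} + 317 = - \frac{35}{16} + 317 = \frac{5037}{16} \approx 314.81$)
$J O = 2 i \sqrt{7} \cdot \frac{5037}{16} = \frac{5037 i \sqrt{7}}{8}$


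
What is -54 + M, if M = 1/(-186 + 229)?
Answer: -2321/43 ≈ -53.977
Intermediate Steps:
M = 1/43 ≈ 0.023256
-54 + M = -54 + 1/43 = -2321/43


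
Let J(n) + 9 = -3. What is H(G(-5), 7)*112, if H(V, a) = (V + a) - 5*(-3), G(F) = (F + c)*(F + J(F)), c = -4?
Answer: 19600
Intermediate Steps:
J(n) = -12 (J(n) = -9 - 3 = -12)
G(F) = (-12 + F)*(-4 + F) (G(F) = (F - 4)*(F - 12) = (-4 + F)*(-12 + F) = (-12 + F)*(-4 + F))
H(V, a) = 15 + V + a (H(V, a) = (V + a) + 15 = 15 + V + a)
H(G(-5), 7)*112 = (15 + (48 + (-5)**2 - 16*(-5)) + 7)*112 = (15 + (48 + 25 + 80) + 7)*112 = (15 + 153 + 7)*112 = 175*112 = 19600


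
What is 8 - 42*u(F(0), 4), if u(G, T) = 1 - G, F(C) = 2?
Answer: 50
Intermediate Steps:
8 - 42*u(F(0), 4) = 8 - 42*(1 - 1*2) = 8 - 42*(1 - 2) = 8 - 42*(-1) = 8 + 42 = 50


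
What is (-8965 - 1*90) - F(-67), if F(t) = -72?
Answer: -8983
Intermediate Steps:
(-8965 - 1*90) - F(-67) = (-8965 - 1*90) - 1*(-72) = (-8965 - 90) + 72 = -9055 + 72 = -8983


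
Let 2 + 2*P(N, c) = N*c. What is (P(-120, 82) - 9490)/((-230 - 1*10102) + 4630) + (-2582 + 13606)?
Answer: 62873259/5702 ≈ 11027.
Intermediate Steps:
P(N, c) = -1 + N*c/2 (P(N, c) = -1 + (N*c)/2 = -1 + N*c/2)
(P(-120, 82) - 9490)/((-230 - 1*10102) + 4630) + (-2582 + 13606) = ((-1 + (½)*(-120)*82) - 9490)/((-230 - 1*10102) + 4630) + (-2582 + 13606) = ((-1 - 4920) - 9490)/((-230 - 10102) + 4630) + 11024 = (-4921 - 9490)/(-10332 + 4630) + 11024 = -14411/(-5702) + 11024 = -14411*(-1/5702) + 11024 = 14411/5702 + 11024 = 62873259/5702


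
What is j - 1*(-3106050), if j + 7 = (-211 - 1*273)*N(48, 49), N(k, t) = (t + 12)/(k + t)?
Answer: 301256647/97 ≈ 3.1057e+6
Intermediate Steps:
N(k, t) = (12 + t)/(k + t)
j = -30203/97 (j = -7 + (-211 - 1*273)*((12 + 49)/(48 + 49)) = -7 + (-211 - 273)*(61/97) = -7 - 484*61/97 = -7 - 29524/97 = -30203/97 ≈ -311.37)
j - 1*(-3106050) = -30203/97 - 1*(-3106050) = -30203/97 + 3106050 = 301256647/97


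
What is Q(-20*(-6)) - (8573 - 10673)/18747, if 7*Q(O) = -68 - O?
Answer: -1169912/43743 ≈ -26.745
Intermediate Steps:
Q(O) = -68/7 - O/7 (Q(O) = (-68 - O)/7 = -68/7 - O/7)
Q(-20*(-6)) - (8573 - 10673)/18747 = (-68/7 - (-20)*(-6)/7) - (8573 - 10673)/18747 = (-68/7 - 1/7*120) - (-2100)/18747 = (-68/7 - 120/7) - 1*(-700/6249) = -188/7 + 700/6249 = -1169912/43743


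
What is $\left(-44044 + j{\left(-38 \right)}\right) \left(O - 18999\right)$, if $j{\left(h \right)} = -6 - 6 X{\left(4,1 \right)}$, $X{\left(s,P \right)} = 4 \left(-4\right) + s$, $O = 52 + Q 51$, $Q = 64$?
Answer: $689706974$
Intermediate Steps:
$O = 3316$ ($O = 52 + 64 \cdot 51 = 52 + 3264 = 3316$)
$X{\left(s,P \right)} = -16 + s$
$j{\left(h \right)} = 66$ ($j{\left(h \right)} = -6 - 6 \left(-16 + 4\right) = -6 - -72 = -6 + 72 = 66$)
$\left(-44044 + j{\left(-38 \right)}\right) \left(O - 18999\right) = \left(-44044 + 66\right) \left(3316 - 18999\right) = \left(-43978\right) \left(-15683\right) = 689706974$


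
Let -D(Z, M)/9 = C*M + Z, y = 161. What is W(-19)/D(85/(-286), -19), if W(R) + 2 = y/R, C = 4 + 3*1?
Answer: -56914/6519033 ≈ -0.0087304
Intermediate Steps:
C = 7 (C = 4 + 3 = 7)
D(Z, M) = -63*M - 9*Z (D(Z, M) = -9*(7*M + Z) = -9*(Z + 7*M) = -63*M - 9*Z)
W(R) = -2 + 161/R
W(-19)/D(85/(-286), -19) = (-2 + 161/(-19))/(-63*(-19) - 765/(-286)) = (-2 + 161*(-1/19))/(1197 - 765*(-1)/286) = (-2 - 161/19)/(1197 - 9*(-85/286)) = -199/(19*(1197 + 765/286)) = -199/(19*343107/286) = -199/19*286/343107 = -56914/6519033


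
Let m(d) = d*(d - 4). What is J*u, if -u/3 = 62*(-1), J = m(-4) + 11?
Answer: 7998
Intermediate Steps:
m(d) = d*(-4 + d)
J = 43 (J = -4*(-4 - 4) + 11 = -4*(-8) + 11 = 32 + 11 = 43)
u = 186 (u = -186*(-1) = -3*(-62) = 186)
J*u = 43*186 = 7998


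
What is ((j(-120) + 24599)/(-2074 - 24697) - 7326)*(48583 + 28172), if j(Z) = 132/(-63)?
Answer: -15055412112655/26771 ≈ -5.6238e+8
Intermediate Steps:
j(Z) = -44/21 (j(Z) = 132*(-1/63) = -44/21)
((j(-120) + 24599)/(-2074 - 24697) - 7326)*(48583 + 28172) = ((-44/21 + 24599)/(-2074 - 24697) - 7326)*(48583 + 28172) = ((516535/21)/(-26771) - 7326)*76755 = ((516535/21)*(-1/26771) - 7326)*76755 = (-516535/562191 - 7326)*76755 = -4119127801/562191*76755 = -15055412112655/26771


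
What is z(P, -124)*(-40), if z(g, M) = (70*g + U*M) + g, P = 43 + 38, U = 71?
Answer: 122120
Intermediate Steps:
P = 81
z(g, M) = 71*M + 71*g (z(g, M) = (70*g + 71*M) + g = 71*M + 71*g)
z(P, -124)*(-40) = (71*(-124) + 71*81)*(-40) = (-8804 + 5751)*(-40) = -3053*(-40) = 122120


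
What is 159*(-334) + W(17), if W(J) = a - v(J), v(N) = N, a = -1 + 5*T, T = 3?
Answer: -53109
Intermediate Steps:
a = 14 (a = -1 + 5*3 = -1 + 15 = 14)
W(J) = 14 - J
159*(-334) + W(17) = 159*(-334) + (14 - 1*17) = -53106 + (14 - 17) = -53106 - 3 = -53109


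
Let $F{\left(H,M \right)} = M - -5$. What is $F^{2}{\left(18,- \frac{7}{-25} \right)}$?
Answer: $\frac{17424}{625} \approx 27.878$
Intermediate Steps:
$F{\left(H,M \right)} = 5 + M$ ($F{\left(H,M \right)} = M + 5 = 5 + M$)
$F^{2}{\left(18,- \frac{7}{-25} \right)} = \left(5 - \frac{7}{-25}\right)^{2} = \left(5 - - \frac{7}{25}\right)^{2} = \left(5 + \frac{7}{25}\right)^{2} = \left(\frac{132}{25}\right)^{2} = \frac{17424}{625}$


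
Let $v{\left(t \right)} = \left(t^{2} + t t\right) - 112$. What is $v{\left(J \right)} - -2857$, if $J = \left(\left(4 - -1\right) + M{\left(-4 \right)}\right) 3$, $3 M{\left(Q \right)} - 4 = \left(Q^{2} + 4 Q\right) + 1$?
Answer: $3545$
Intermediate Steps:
$M{\left(Q \right)} = \frac{5}{3} + \frac{Q^{2}}{3} + \frac{4 Q}{3}$ ($M{\left(Q \right)} = \frac{4}{3} + \frac{\left(Q^{2} + 4 Q\right) + 1}{3} = \frac{4}{3} + \frac{1 + Q^{2} + 4 Q}{3} = \frac{4}{3} + \left(\frac{1}{3} + \frac{Q^{2}}{3} + \frac{4 Q}{3}\right) = \frac{5}{3} + \frac{Q^{2}}{3} + \frac{4 Q}{3}$)
$J = 20$ ($J = \left(\left(4 - -1\right) + \left(\frac{5}{3} + \frac{\left(-4\right)^{2}}{3} + \frac{4}{3} \left(-4\right)\right)\right) 3 = \left(\left(4 + 1\right) + \left(\frac{5}{3} + \frac{1}{3} \cdot 16 - \frac{16}{3}\right)\right) 3 = \left(5 + \left(\frac{5}{3} + \frac{16}{3} - \frac{16}{3}\right)\right) 3 = \left(5 + \frac{5}{3}\right) 3 = \frac{20}{3} \cdot 3 = 20$)
$v{\left(t \right)} = -112 + 2 t^{2}$ ($v{\left(t \right)} = \left(t^{2} + t^{2}\right) - 112 = 2 t^{2} - 112 = -112 + 2 t^{2}$)
$v{\left(J \right)} - -2857 = \left(-112 + 2 \cdot 20^{2}\right) - -2857 = \left(-112 + 2 \cdot 400\right) + 2857 = \left(-112 + 800\right) + 2857 = 688 + 2857 = 3545$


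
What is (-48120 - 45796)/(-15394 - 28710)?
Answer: 23479/11026 ≈ 2.1294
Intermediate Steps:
(-48120 - 45796)/(-15394 - 28710) = -93916/(-44104) = -93916*(-1/44104) = 23479/11026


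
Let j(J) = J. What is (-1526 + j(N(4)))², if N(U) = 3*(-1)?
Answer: 2337841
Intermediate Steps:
N(U) = -3
(-1526 + j(N(4)))² = (-1526 - 3)² = (-1529)² = 2337841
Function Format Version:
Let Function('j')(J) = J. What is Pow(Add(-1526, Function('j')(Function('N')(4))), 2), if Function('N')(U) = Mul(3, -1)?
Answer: 2337841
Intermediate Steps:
Function('N')(U) = -3
Pow(Add(-1526, Function('j')(Function('N')(4))), 2) = Pow(Add(-1526, -3), 2) = Pow(-1529, 2) = 2337841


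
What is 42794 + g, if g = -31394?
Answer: 11400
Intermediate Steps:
42794 + g = 42794 - 31394 = 11400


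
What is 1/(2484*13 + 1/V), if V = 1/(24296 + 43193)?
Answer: 1/99781 ≈ 1.0022e-5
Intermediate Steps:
V = 1/67489 ≈ 1.4817e-5
1/(2484*13 + 1/V) = 1/(2484*13 + 1/(1/67489)) = 1/(32292 + 67489) = 1/99781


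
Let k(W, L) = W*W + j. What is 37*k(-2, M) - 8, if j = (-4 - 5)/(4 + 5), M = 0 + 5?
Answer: 103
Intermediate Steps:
M = 5
j = -1 (j = -9/9 = -9*⅑ = -1)
k(W, L) = -1 + W² (k(W, L) = W*W - 1 = W² - 1 = -1 + W²)
37*k(-2, M) - 8 = 37*(-1 + (-2)²) - 8 = 37*(-1 + 4) - 8 = 37*3 - 8 = 111 - 8 = 103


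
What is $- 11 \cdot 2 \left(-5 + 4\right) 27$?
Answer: $594$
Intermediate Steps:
$- 11 \cdot 2 \left(-5 + 4\right) 27 = - 11 \cdot 2 \left(-1\right) 27 = \left(-11\right) \left(-2\right) 27 = 22 \cdot 27 = 594$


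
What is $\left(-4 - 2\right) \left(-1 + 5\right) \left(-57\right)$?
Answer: $1368$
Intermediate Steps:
$\left(-4 - 2\right) \left(-1 + 5\right) \left(-57\right) = \left(-6\right) 4 \left(-57\right) = \left(-24\right) \left(-57\right) = 1368$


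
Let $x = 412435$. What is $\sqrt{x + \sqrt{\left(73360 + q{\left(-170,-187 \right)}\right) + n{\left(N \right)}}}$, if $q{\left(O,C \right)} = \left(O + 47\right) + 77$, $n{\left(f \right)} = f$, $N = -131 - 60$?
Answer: $\sqrt{412435 + \sqrt{73123}} \approx 642.42$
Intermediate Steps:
$N = -191$
$q{\left(O,C \right)} = 124 + O$ ($q{\left(O,C \right)} = \left(47 + O\right) + 77 = 124 + O$)
$\sqrt{x + \sqrt{\left(73360 + q{\left(-170,-187 \right)}\right) + n{\left(N \right)}}} = \sqrt{412435 + \sqrt{\left(73360 + \left(124 - 170\right)\right) - 191}} = \sqrt{412435 + \sqrt{\left(73360 - 46\right) - 191}} = \sqrt{412435 + \sqrt{73314 - 191}} = \sqrt{412435 + \sqrt{73123}}$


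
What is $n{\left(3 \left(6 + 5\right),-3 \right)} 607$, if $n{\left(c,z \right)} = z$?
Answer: $-1821$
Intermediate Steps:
$n{\left(3 \left(6 + 5\right),-3 \right)} 607 = \left(-3\right) 607 = -1821$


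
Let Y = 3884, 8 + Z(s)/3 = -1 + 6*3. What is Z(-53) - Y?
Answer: -3857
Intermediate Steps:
Z(s) = 27 (Z(s) = -24 + 3*(-1 + 6*3) = -24 + 3*(-1 + 18) = -24 + 3*17 = -24 + 51 = 27)
Z(-53) - Y = 27 - 1*3884 = 27 - 3884 = -3857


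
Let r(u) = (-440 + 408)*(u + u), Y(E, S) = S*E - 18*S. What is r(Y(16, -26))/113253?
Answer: -3328/113253 ≈ -0.029386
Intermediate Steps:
Y(E, S) = -18*S + E*S (Y(E, S) = E*S - 18*S = -18*S + E*S)
r(u) = -64*u
r(Y(16, -26))/113253 = -(-1664)*(-18 + 16)/113253 = -(-1664)*(-2)*(1/113253) = -64*52*(1/113253) = -3328*1/113253 = -3328/113253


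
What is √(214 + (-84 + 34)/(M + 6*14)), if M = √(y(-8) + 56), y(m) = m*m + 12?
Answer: √(8963 + 214*√33)/√(42 + √33) ≈ 14.611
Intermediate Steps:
y(m) = 12 + m² (y(m) = m² + 12 = 12 + m²)
M = 2*√33 (M = √((12 + (-8)²) + 56) = √((12 + 64) + 56) = √(76 + 56) = √132 = 2*√33 ≈ 11.489)
√(214 + (-84 + 34)/(M + 6*14)) = √(214 + (-84 + 34)/(2*√33 + 6*14)) = √(214 - 50/(2*√33 + 84)) = √(214 - 50/(84 + 2*√33))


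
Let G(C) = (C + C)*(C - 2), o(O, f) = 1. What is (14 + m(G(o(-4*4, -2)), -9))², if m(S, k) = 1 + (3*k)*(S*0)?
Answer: 225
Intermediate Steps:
G(C) = 2*C*(-2 + C) (G(C) = (2*C)*(-2 + C) = 2*C*(-2 + C))
m(S, k) = 1 (m(S, k) = 1 + (3*k)*0 = 1 + 0 = 1)
(14 + m(G(o(-4*4, -2)), -9))² = (14 + 1)² = 15² = 225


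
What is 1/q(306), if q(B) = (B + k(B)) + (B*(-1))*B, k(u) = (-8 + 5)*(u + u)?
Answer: -1/95166 ≈ -1.0508e-5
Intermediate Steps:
k(u) = -6*u
q(B) = -B**2 - 5*B (q(B) = (B - 6*B) + (B*(-1))*B = -5*B + (-B)*B = -5*B - B**2 = -B**2 - 5*B)
1/q(306) = 1/(306*(-5 - 1*306)) = 1/(306*(-5 - 306)) = 1/(306*(-311)) = 1/(-95166) = -1/95166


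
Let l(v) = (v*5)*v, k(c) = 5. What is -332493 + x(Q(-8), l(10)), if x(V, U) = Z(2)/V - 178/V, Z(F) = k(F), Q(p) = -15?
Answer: -4987222/15 ≈ -3.3248e+5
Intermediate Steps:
Z(F) = 5
l(v) = 5*v**2 (l(v) = (5*v)*v = 5*v**2)
x(V, U) = -173/V (x(V, U) = 5/V - 178/V = -173/V)
-332493 + x(Q(-8), l(10)) = -332493 - 173/(-15) = -332493 - 173*(-1/15) = -332493 + 173/15 = -4987222/15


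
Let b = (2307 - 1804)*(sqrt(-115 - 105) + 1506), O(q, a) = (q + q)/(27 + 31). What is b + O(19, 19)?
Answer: 21968041/29 + 1006*I*sqrt(55) ≈ 7.5752e+5 + 7460.7*I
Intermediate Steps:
O(q, a) = q/29 (O(q, a) = (2*q)/58 = (2*q)*(1/58) = q/29)
b = 757518 + 1006*I*sqrt(55) (b = 503*(sqrt(-220) + 1506) = 503*(2*I*sqrt(55) + 1506) = 503*(1506 + 2*I*sqrt(55)) = 757518 + 1006*I*sqrt(55) ≈ 7.5752e+5 + 7460.7*I)
b + O(19, 19) = (757518 + 1006*I*sqrt(55)) + (1/29)*19 = (757518 + 1006*I*sqrt(55)) + 19/29 = 21968041/29 + 1006*I*sqrt(55)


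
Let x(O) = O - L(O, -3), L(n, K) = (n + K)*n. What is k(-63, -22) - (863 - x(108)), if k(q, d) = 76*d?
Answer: -13767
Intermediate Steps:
L(n, K) = n*(K + n) (L(n, K) = (K + n)*n = n*(K + n))
x(O) = O - O*(-3 + O)
k(-63, -22) - (863 - x(108)) = 76*(-22) - (863 - 108*(4 - 1*108)) = -1672 - (863 - 108*(4 - 108)) = -1672 - (863 - 108*(-104)) = -1672 - (863 - 1*(-11232)) = -1672 - (863 + 11232) = -1672 - 1*12095 = -1672 - 12095 = -13767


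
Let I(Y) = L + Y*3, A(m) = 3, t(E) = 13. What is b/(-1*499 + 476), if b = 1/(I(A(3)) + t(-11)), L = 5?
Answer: -1/621 ≈ -0.0016103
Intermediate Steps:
I(Y) = 5 + 3*Y (I(Y) = 5 + Y*3 = 5 + 3*Y)
b = 1/27 (b = 1/((5 + 3*3) + 13) = 1/((5 + 9) + 13) = 1/(14 + 13) = 1/27 ≈ 0.037037)
b/(-1*499 + 476) = (1/27)/(-1*499 + 476) = (1/27)/(-499 + 476) = (1/27)/(-23) = -1/23*1/27 = -1/621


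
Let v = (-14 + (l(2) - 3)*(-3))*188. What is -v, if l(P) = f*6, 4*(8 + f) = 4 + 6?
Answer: -17672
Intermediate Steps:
f = -11/2 (f = -8 + (4 + 6)/4 = -8 + (¼)*10 = -8 + 5/2 = -11/2 ≈ -5.5000)
l(P) = -33 (l(P) = -11/2*6 = -33)
v = 17672 (v = (-14 + (-33 - 3)*(-3))*188 = (-14 - 36*(-3))*188 = (-14 + 108)*188 = 94*188 = 17672)
-v = -1*17672 = -17672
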